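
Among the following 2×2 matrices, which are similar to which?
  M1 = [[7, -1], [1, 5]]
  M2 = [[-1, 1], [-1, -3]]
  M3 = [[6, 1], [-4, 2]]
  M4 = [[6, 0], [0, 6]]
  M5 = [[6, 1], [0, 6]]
4 classes: {M1, M5}, {M2}, {M3}, {M4}

Characteristic polynomials: χ_{M1} = (x - 6)^2, χ_{M2} = (x + 2)^2, χ_{M3} = (x - 4)^2, χ_{M4} = (x - 6)^2, χ_{M5} = (x - 6)^2.

{M1, M5}: invariant factors (x - 6)^2.

{M2}: invariant factors (x + 2)^2.

{M3}: invariant factors (x - 4)^2.

{M4}: invariant factors x - 6, x - 6.

Matrices are similar if and only if their invariant-factor lists agree; the partition into similarity classes is {M1, M5}, {M2}, {M3}, {M4}.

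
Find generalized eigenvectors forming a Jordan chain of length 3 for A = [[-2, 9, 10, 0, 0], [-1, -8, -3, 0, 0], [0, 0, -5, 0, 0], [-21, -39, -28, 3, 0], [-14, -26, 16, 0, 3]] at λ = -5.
v_1 = [[2, -2, 1, -1, -5]]^T, v_2 = [[-2, 1, 0, 0, 0]]^T, v_3 = [[3, -1, 0, 3, 2]]^T

We seek v_1 ∈ ker((A + 5I)^3) \ ker((A + 5I)^2), then set v_{i+1} = (A + 5I) v_i.

One such chain is v_1 = [[2, -2, 1, -1, -5]]^T, v_2 = [[-2, 1, 0, 0, 0]]^T, v_3 = [[3, -1, 0, 3, 2]]^T. Check: (A + 5I) v_3 = [[0, 0, 0, 0, 0]]^T = 0.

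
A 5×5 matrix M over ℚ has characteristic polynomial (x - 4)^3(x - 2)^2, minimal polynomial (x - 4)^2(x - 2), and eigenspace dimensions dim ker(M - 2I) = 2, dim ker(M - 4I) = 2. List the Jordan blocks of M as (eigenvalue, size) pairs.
Jordan blocks: (2, 1), (2, 1), (4, 2), (4, 1)

λ = 2: algebraic multiplicity 2 (exponent in χ_M), largest block size 1 (exponent in m_M), 2 blocks (geometric multiplicity). These force block sizes [1, 1].
λ = 4: algebraic multiplicity 3 (exponent in χ_M), largest block size 2 (exponent in m_M), 2 blocks (geometric multiplicity). These force block sizes [2, 1].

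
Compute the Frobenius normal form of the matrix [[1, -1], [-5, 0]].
The invariant factors of A (the non-unit diagonal entries of the Smith normal form of xI - A over ℚ[x]) are x^2 - x - 5, each dividing the next. The characteristic polynomial is their product, x^2 - x - 5.

The rational canonical form is the block-diagonal matrix of companion matrices C(f_i):
R = [[0, 5], [1, 1]].

Note the characteristic polynomial does not split into linear factors over ℚ, so A has no Jordan form over ℚ; the rational canonical form exists over any field.

R = [[0, 5], [1, 1]]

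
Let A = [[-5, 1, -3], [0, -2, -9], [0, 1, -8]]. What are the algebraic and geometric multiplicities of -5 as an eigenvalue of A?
algebraic multiplicity 3, geometric multiplicity 2

The characteristic polynomial is (x + 5)^3, so the factor x + 5 appears with exponent 3: the algebraic multiplicity is 3.

rank(A + 5I) = 1, so the eigenspace has dimension 3 - 1 = 2: the geometric multiplicity is 2.

Since 2 < 3, A is not diagonalizable.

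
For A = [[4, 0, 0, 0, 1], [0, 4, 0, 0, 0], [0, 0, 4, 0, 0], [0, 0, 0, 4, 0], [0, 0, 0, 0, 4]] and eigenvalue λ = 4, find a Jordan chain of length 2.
v_1 = [[0, 2, 0, -1, 1]]^T, v_2 = [[1, 0, 0, 0, 0]]^T

We seek v_1 ∈ ker((A - 4I)^2) \ ker(A - 4I), then set v_{i+1} = (A - 4I) v_i.

One such chain is v_1 = [[0, 2, 0, -1, 1]]^T, v_2 = [[1, 0, 0, 0, 0]]^T. Check: (A - 4I) v_2 = [[0, 0, 0, 0, 0]]^T = 0.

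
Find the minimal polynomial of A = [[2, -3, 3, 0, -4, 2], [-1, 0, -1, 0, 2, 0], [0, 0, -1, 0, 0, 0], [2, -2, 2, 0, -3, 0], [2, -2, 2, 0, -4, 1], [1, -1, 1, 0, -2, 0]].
The characteristic polynomial factors as x^3(x + 1)^3. The minimal polynomial is ∏(x - λ)^{k_λ} where k_λ is the size of the largest Jordan block at λ.

For λ = -1: rank(A + I) = 4, and the largest Jordan block has size 2 (the smallest k with rank((A + I)^k) = rank((A + I)^(k+1))).
For λ = 0: rank(A) = 5, and the largest Jordan block has size 3 (the smallest k with rank(A^k) = rank(A^(k+1))).

So m_A(x) = x^3(x + 1)^2.

m_A(x) = x^3(x + 1)^2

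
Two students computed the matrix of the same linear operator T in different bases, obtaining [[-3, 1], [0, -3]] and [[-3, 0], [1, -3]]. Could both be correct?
Yes.

Two matrices over a field are similar if and only if they have the same invariant factors.

Both A and B have characteristic polynomial (x + 3)^2 and minimal polynomial (x + 3)^2. Computing further, both have invariant factors (x + 3)^2. Hence A and B are similar.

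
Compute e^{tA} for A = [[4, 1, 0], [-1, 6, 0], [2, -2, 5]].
A has Jordan form J = [[5, 1, 0], [0, 5, 0], [0, 0, 5]] with A = PJP^{-1}, so e^{tA} = P e^{tJ} P^{-1}.

For a Jordan block J_k(λ), e^{tJ_k(λ)} = e^{λt} · (I + tN + t^2 N^2/2! + ... + t^{k-1} N^{k-1}/(k-1)!) where N is the nilpotent superdiagonal part.

Assembling the blocks and conjugating back gives the entries of e^{tA} as shown above.

e^{tA} = [[(1 - t)*e^{5*t}, t*e^{5*t}, 0], [-t*e^{5*t}, (t + 1)*e^{5*t}, 0], [2*t*e^{5*t}, -2*t*e^{5*t}, e^{5*t}]]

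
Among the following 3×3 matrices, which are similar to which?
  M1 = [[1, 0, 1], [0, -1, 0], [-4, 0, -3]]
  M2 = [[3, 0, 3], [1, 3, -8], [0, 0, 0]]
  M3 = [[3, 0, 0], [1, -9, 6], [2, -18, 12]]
2 classes: {M1}, {M2, M3}

Characteristic polynomials: χ_{M1} = (x + 1)^3, χ_{M2} = x(x - 3)^2, χ_{M3} = x(x - 3)^2.

{M1}: invariant factors x + 1, (x + 1)^2.

{M2, M3}: invariant factors x(x - 3)^2.

Matrices are similar if and only if their invariant-factor lists agree; the partition into similarity classes is {M1}, {M2, M3}.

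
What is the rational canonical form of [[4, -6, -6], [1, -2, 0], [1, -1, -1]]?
R = [[0, 0, -4], [1, 0, -2], [0, 1, 1]]

The invariant factors of A (the non-unit diagonal entries of the Smith normal form of xI - A over ℚ[x]) are (x + 1)(x^2 - 2x + 4), each dividing the next. The characteristic polynomial is their product, (x + 1)(x^2 - 2x + 4).

The rational canonical form is the block-diagonal matrix of companion matrices C(f_i):
R = [[0, 0, -4], [1, 0, -2], [0, 1, 1]].

Note the characteristic polynomial does not split into linear factors over ℚ, so A has no Jordan form over ℚ; the rational canonical form exists over any field.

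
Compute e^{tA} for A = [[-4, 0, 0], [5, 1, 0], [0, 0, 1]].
A has Jordan form J = [[-4, 0, 0], [0, 1, 0], [0, 0, 1]] with A = PJP^{-1}, so e^{tA} = P e^{tJ} P^{-1}.

For a Jordan block J_k(λ), e^{tJ_k(λ)} = e^{λt} · (I + tN + t^2 N^2/2! + ... + t^{k-1} N^{k-1}/(k-1)!) where N is the nilpotent superdiagonal part.

Assembling the blocks and conjugating back gives the entries of e^{tA} as shown above.

e^{tA} = [[e^{-4*t}, 0, 0], [e^{t} - e^{-4*t}, e^{t}, 0], [0, 0, e^{t}]]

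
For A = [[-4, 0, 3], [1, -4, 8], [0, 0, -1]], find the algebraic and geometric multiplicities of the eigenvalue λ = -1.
The characteristic polynomial is (x + 1)(x + 4)^2, so the factor x + 1 appears with exponent 1: the algebraic multiplicity is 1.

rank(A + I) = 2, so the eigenspace has dimension 3 - 2 = 1: the geometric multiplicity is 1.

algebraic multiplicity 1, geometric multiplicity 1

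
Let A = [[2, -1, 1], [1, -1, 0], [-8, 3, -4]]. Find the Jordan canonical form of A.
J = [[-1, 1, 0], [0, -1, 1], [0, 0, -1]]

The characteristic polynomial is det(xI - A) = (x + 1)^3, so the eigenvalues are -1 (algebraic multiplicity 3).

For λ = -1: rank(A + I) = 2, rank((A + I)^2) = 1, rank((A + I)^3) = 0. The eigenspace has dimension 3 - 2 = 1, so there is 1 Jordan block; the rank sequence gives block sizes [3].

Assembling the blocks gives the Jordan form J above.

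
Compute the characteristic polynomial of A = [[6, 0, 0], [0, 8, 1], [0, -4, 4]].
xI - A = [[x - 6, 0, 0], [0, x - 8, -1], [0, 4, x - 4]].

Expanding det(xI - A) along the first row:
det(xI - A) = + (x - 6)·det([[x - 8, -1], [4, x - 4]]) - (0)·det([[0, -1], [0, x - 4]]) + (0)·det([[0, x - 8], [0, 4]]).

Evaluating gives χ_A(x) = x^3 - 18x^2 + 108x - 216 = (x - 6)^3.

χ_A(x) = (x - 6)^3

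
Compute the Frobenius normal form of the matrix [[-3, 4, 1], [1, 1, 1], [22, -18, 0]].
The invariant factors of A (the non-unit diagonal entries of the Smith normal form of xI - A over ℚ[x]) are (x - 2)(x^2 + 4x - 3), each dividing the next. The characteristic polynomial is their product, (x - 2)(x^2 + 4x - 3).

The rational canonical form is the block-diagonal matrix of companion matrices C(f_i):
R = [[0, 0, -6], [1, 0, 11], [0, 1, -2]].

Note the characteristic polynomial does not split into linear factors over ℚ, so A has no Jordan form over ℚ; the rational canonical form exists over any field.

R = [[0, 0, -6], [1, 0, 11], [0, 1, -2]]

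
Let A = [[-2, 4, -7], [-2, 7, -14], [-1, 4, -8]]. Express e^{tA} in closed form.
e^{tA} = [[(1 - t)*e^{-t}, 4*t*e^{-t}, -7*t*e^{-t}], [-2*t*e^{-t}, (8*t + 1)*e^{-t}, -14*t*e^{-t}], [-t*e^{-t}, 4*t*e^{-t}, (1 - 7*t)*e^{-t}]]

A has Jordan form J = [[-1, 1, 0], [0, -1, 0], [0, 0, -1]] with A = PJP^{-1}, so e^{tA} = P e^{tJ} P^{-1}.

For a Jordan block J_k(λ), e^{tJ_k(λ)} = e^{λt} · (I + tN + t^2 N^2/2! + ... + t^{k-1} N^{k-1}/(k-1)!) where N is the nilpotent superdiagonal part.

Assembling the blocks and conjugating back gives the entries of e^{tA} as shown above.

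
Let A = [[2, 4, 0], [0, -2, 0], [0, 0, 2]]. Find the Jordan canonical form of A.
J = [[-2, 0, 0], [0, 2, 0], [0, 0, 2]]

The characteristic polynomial is det(xI - A) = (x - 2)^2(x + 2), so the eigenvalues are -2 (algebraic multiplicity 1), 2 (algebraic multiplicity 2).

For λ = -2: algebraic multiplicity 1 gives one 1×1 block.

For λ = 2: rank(A - 2I) = 1. The eigenspace has dimension 3 - 1 = 2, so there are 2 Jordan blocks; the rank sequence gives block sizes [1, 1].

Assembling the blocks gives the Jordan form J above.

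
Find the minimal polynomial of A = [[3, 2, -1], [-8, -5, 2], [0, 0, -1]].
m_A(x) = (x + 1)^2

The characteristic polynomial factors as (x + 1)^3. The minimal polynomial is ∏(x - λ)^{k_λ} where k_λ is the size of the largest Jordan block at λ.

For λ = -1: rank(A + I) = 1, and the largest Jordan block has size 2 (the smallest k with rank((A + I)^k) = rank((A + I)^(k+1))).

So m_A(x) = (x + 1)^2.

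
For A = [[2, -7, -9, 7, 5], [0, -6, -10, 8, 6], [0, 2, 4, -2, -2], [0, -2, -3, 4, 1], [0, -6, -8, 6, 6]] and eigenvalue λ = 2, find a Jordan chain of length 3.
We seek v_1 ∈ ker((A - 2I)^3) \ ker((A - 2I)^2), then set v_{i+1} = (A - 2I) v_i.

One such chain is v_1 = [[1, 1, 0, 0, 1]]^T, v_2 = [[-2, -2, 0, -1, -2]]^T, v_3 = [[-3, -4, 2, 0, -2]]^T. Check: (A - 2I) v_3 = [[0, 0, 0, 0, 0]]^T = 0.

v_1 = [[1, 1, 0, 0, 1]]^T, v_2 = [[-2, -2, 0, -1, -2]]^T, v_3 = [[-3, -4, 2, 0, -2]]^T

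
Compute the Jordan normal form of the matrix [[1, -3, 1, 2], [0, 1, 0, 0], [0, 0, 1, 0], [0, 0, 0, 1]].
The characteristic polynomial is det(xI - A) = (x - 1)^4, so the eigenvalues are 1 (algebraic multiplicity 4).

For λ = 1: rank(A - I) = 1, rank((A - I)^2) = 0. The eigenspace has dimension 4 - 1 = 3, so there are 3 Jordan blocks; the rank sequence gives block sizes [2, 1, 1].

Assembling the blocks gives the Jordan form J above.

J = [[1, 1, 0, 0], [0, 1, 0, 0], [0, 0, 1, 0], [0, 0, 0, 1]]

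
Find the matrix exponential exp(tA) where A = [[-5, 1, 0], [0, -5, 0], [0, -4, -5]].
A has Jordan form J = [[-5, 1, 0], [0, -5, 0], [0, 0, -5]] with A = PJP^{-1}, so e^{tA} = P e^{tJ} P^{-1}.

For a Jordan block J_k(λ), e^{tJ_k(λ)} = e^{λt} · (I + tN + t^2 N^2/2! + ... + t^{k-1} N^{k-1}/(k-1)!) where N is the nilpotent superdiagonal part.

Assembling the blocks and conjugating back gives the entries of e^{tA} as shown above.

e^{tA} = [[e^{-5*t}, t*e^{-5*t}, 0], [0, e^{-5*t}, 0], [0, -4*t*e^{-5*t}, e^{-5*t}]]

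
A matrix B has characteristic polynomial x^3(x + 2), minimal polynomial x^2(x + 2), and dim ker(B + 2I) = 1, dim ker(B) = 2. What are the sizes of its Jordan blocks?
λ = -2: algebraic multiplicity 1 (exponent in χ_B), largest block size 1 (exponent in m_B), 1 block (geometric multiplicity). This forces block sizes [1].
λ = 0: algebraic multiplicity 3 (exponent in χ_B), largest block size 2 (exponent in m_B), 2 blocks (geometric multiplicity). These force block sizes [2, 1].

Jordan blocks: (-2, 1), (0, 2), (0, 1)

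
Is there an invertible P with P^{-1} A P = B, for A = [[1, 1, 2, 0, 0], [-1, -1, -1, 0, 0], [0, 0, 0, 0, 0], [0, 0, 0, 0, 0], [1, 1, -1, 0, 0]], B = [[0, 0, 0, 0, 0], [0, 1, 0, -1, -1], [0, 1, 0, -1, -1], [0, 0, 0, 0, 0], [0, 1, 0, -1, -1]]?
Both have characteristic polynomial x^5, but the minimal polynomial of A is x^3 while the minimal polynomial of B is x^2. The minimal polynomial is a similarity invariant, so A and B are not similar.

No.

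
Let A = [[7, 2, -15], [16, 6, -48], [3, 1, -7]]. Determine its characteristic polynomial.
χ_A(x) = (x - 2)^3

xI - A = [[x - 7, -2, 15], [-16, x - 6, 48], [-3, -1, x + 7]].

Expanding det(xI - A) along the first row:
det(xI - A) = + (x - 7)·det([[x - 6, 48], [-1, x + 7]]) - (-2)·det([[-16, 48], [-3, x + 7]]) + (15)·det([[-16, x - 6], [-3, -1]]).

Evaluating gives χ_A(x) = x^3 - 6x^2 + 12x - 8 = (x - 2)^3.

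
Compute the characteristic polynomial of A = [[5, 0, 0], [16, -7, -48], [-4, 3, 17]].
xI - A = [[x - 5, 0, 0], [-16, x + 7, 48], [4, -3, x - 17]].

Expanding det(xI - A) along the first row:
det(xI - A) = + (x - 5)·det([[x + 7, 48], [-3, x - 17]]) - (0)·det([[-16, 48], [4, x - 17]]) + (0)·det([[-16, x + 7], [4, -3]]).

Evaluating gives χ_A(x) = x^3 - 15x^2 + 75x - 125 = (x - 5)^3.

χ_A(x) = (x - 5)^3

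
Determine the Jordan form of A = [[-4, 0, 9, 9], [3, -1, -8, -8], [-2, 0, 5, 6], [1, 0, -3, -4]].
J = [[-1, 1, 0, 0], [0, -1, 1, 0], [0, 0, -1, 0], [0, 0, 0, -1]]

The characteristic polynomial is det(xI - A) = (x + 1)^4, so the eigenvalues are -1 (algebraic multiplicity 4).

For λ = -1: rank(A + I) = 2, rank((A + I)^2) = 1, rank((A + I)^3) = 0. The eigenspace has dimension 4 - 2 = 2, so there are 2 Jordan blocks; the rank sequence gives block sizes [3, 1].

Assembling the blocks gives the Jordan form J above.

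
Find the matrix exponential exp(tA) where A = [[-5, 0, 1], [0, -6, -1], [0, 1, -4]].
e^{tA} = [[e^{-5*t}, t^2*e^{-5*t}/2, t*(t + 2)*e^{-5*t}/2], [0, (1 - t)*e^{-5*t}, -t*e^{-5*t}], [0, t*e^{-5*t}, (t + 1)*e^{-5*t}]]

A has Jordan form J = [[-5, 1, 0], [0, -5, 1], [0, 0, -5]] with A = PJP^{-1}, so e^{tA} = P e^{tJ} P^{-1}.

For a Jordan block J_k(λ), e^{tJ_k(λ)} = e^{λt} · (I + tN + t^2 N^2/2! + ... + t^{k-1} N^{k-1}/(k-1)!) where N is the nilpotent superdiagonal part.

Assembling the blocks and conjugating back gives the entries of e^{tA} as shown above.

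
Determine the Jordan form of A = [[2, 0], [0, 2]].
The characteristic polynomial is det(xI - A) = (x - 2)^2, so the eigenvalues are 2 (algebraic multiplicity 2).

For λ = 2: rank(A - 2I) = 0. The eigenspace has dimension 2 - 0 = 2, so there are 2 Jordan blocks; the rank sequence gives block sizes [1, 1].

Assembling the blocks gives the Jordan form J above.

J = [[2, 0], [0, 2]]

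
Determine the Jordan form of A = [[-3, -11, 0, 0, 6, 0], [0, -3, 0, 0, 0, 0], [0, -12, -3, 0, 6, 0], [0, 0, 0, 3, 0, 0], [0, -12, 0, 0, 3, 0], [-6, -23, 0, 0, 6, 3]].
J = [[-3, 1, 0, 0, 0, 0], [0, -3, 0, 0, 0, 0], [0, 0, -3, 0, 0, 0], [0, 0, 0, 3, 0, 0], [0, 0, 0, 0, 3, 0], [0, 0, 0, 0, 0, 3]]

The characteristic polynomial is det(xI - A) = (x - 3)^3(x + 3)^3, so the eigenvalues are -3 (algebraic multiplicity 3), 3 (algebraic multiplicity 3).

For λ = -3: rank(A + 3I) = 4, rank((A + 3I)^2) = 3. The eigenspace has dimension 6 - 4 = 2, so there are 2 Jordan blocks; the rank sequence gives block sizes [2, 1].

For λ = 3: rank(A - 3I) = 3. The eigenspace has dimension 6 - 3 = 3, so there are 3 Jordan blocks; the rank sequence gives block sizes [1, 1, 1].

Assembling the blocks gives the Jordan form J above.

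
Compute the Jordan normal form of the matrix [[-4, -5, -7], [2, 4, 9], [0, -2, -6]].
The characteristic polynomial is det(xI - A) = (x + 2)^3, so the eigenvalues are -2 (algebraic multiplicity 3).

For λ = -2: rank(A + 2I) = 2, rank((A + 2I)^2) = 1, rank((A + 2I)^3) = 0. The eigenspace has dimension 3 - 2 = 1, so there is 1 Jordan block; the rank sequence gives block sizes [3].

Assembling the blocks gives the Jordan form J above.

J = [[-2, 1, 0], [0, -2, 1], [0, 0, -2]]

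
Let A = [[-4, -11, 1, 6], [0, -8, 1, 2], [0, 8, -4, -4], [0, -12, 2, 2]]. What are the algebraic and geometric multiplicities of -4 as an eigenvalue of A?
The characteristic polynomial is (x + 2)(x + 4)^3, so the factor x + 4 appears with exponent 3: the algebraic multiplicity is 3.

rank(A + 4I) = 3, so the eigenspace has dimension 4 - 3 = 1: the geometric multiplicity is 1.

Since 1 < 3, A is not diagonalizable.

algebraic multiplicity 3, geometric multiplicity 1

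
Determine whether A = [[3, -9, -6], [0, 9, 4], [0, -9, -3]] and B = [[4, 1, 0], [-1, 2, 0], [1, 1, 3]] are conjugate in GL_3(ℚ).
Yes.

Two matrices over a field are similar if and only if they have the same invariant factors.

Both A and B have characteristic polynomial (x - 3)^3 and minimal polynomial (x - 3)^2. Computing further, both have invariant factors x - 3, (x - 3)^2. Hence A and B are similar.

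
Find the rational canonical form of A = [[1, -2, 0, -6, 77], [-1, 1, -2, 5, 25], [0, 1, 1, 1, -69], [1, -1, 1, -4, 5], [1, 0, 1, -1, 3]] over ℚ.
R = [[0, 0, 0, 0, 40], [1, 0, 0, 0, 34], [0, 1, 0, 0, 1], [0, 0, 1, 0, 5], [0, 0, 0, 1, 2]]

The invariant factors of A (the non-unit diagonal entries of the Smith normal form of xI - A over ℚ[x]) are (x - 4)(x + 2)(x^3 + 3x + 5), each dividing the next. The characteristic polynomial is their product, (x - 4)(x + 2)(x^3 + 3x + 5).

The rational canonical form is the block-diagonal matrix of companion matrices C(f_i):
R = [[0, 0, 0, 0, 40], [1, 0, 0, 0, 34], [0, 1, 0, 0, 1], [0, 0, 1, 0, 5], [0, 0, 0, 1, 2]].

Note the characteristic polynomial does not split into linear factors over ℚ, so A has no Jordan form over ℚ; the rational canonical form exists over any field.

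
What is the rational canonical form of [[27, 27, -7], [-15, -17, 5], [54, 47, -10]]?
R = [[0, 0, -6], [1, 0, 11], [0, 1, 0]]

The invariant factors of A (the non-unit diagonal entries of the Smith normal form of xI - A over ℚ[x]) are (x - 3)(x^2 + 3x - 2), each dividing the next. The characteristic polynomial is their product, (x - 3)(x^2 + 3x - 2).

The rational canonical form is the block-diagonal matrix of companion matrices C(f_i):
R = [[0, 0, -6], [1, 0, 11], [0, 1, 0]].

Note the characteristic polynomial does not split into linear factors over ℚ, so A has no Jordan form over ℚ; the rational canonical form exists over any field.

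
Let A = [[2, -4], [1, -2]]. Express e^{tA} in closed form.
e^{tA} = [[2*t + 1, -4*t], [t, 1 - 2*t]]

A has Jordan form J = [[0, 1], [0, 0]] with A = PJP^{-1}, so e^{tA} = P e^{tJ} P^{-1}.

For a Jordan block J_k(λ), e^{tJ_k(λ)} = e^{λt} · (I + tN + t^2 N^2/2! + ... + t^{k-1} N^{k-1}/(k-1)!) where N is the nilpotent superdiagonal part.

Assembling the blocks and conjugating back gives the entries of e^{tA} as shown above.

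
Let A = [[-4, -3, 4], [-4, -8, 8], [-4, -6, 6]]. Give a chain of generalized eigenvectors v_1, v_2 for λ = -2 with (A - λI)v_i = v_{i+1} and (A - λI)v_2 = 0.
v_1 = [[0, 3, 2]]^T, v_2 = [[-1, -2, -2]]^T

We seek v_1 ∈ ker((A + 2I)^2) \ ker(A + 2I), then set v_{i+1} = (A + 2I) v_i.

One such chain is v_1 = [[0, 3, 2]]^T, v_2 = [[-1, -2, -2]]^T. Check: (A + 2I) v_2 = [[0, 0, 0]]^T = 0.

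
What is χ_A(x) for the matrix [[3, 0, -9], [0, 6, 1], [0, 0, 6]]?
xI - A = [[x - 3, 0, 9], [0, x - 6, -1], [0, 0, x - 6]].

Expanding det(xI - A) along the first row:
det(xI - A) = + (x - 3)·det([[x - 6, -1], [0, x - 6]]) - (0)·det([[0, -1], [0, x - 6]]) + (9)·det([[0, x - 6], [0, 0]]).

Evaluating gives χ_A(x) = x^3 - 15x^2 + 72x - 108 = (x - 6)^2(x - 3).

χ_A(x) = (x - 6)^2(x - 3)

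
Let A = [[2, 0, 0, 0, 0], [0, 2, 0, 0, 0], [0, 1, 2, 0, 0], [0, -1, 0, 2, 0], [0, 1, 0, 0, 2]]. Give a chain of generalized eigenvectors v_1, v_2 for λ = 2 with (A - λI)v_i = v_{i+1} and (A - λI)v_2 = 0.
v_1 = [[-1, 1, 0, 1, -1]]^T, v_2 = [[0, 0, 1, -1, 1]]^T

We seek v_1 ∈ ker((A - 2I)^2) \ ker(A - 2I), then set v_{i+1} = (A - 2I) v_i.

One such chain is v_1 = [[-1, 1, 0, 1, -1]]^T, v_2 = [[0, 0, 1, -1, 1]]^T. Check: (A - 2I) v_2 = [[0, 0, 0, 0, 0]]^T = 0.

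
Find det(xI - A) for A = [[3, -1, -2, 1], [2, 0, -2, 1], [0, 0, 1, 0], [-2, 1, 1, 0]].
xI - A = [[x - 3, 1, 2, -1], [-2, x, 2, -1], [0, 0, x - 1, 0], [2, -1, -1, x]].

Expanding det(xI - A) along the first row:
det(xI - A) = + (x - 3)·det([[x, 2, -1], [0, x - 1, 0], [-1, -1, x]]) - (1)·det([[-2, 2, -1], [0, x - 1, 0], [2, -1, x]]) + (2)·det([[-2, x, -1], [0, 0, 0], [2, -1, x]]) - (-1)·det([[-2, x, 2], [0, 0, x - 1], [2, -1, -1]]).

Evaluating gives χ_A(x) = x^4 - 4x^3 + 6x^2 - 4x + 1 = (x - 1)^4.

χ_A(x) = (x - 1)^4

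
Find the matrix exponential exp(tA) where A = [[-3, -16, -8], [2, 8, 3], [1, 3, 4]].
e^{tA} = [[(-2*t^2 - 6*t + 1)*e^{3*t}, 4*t*(-t - 4)*e^{3*t}, 4*t*(-t - 2)*e^{3*t}], [t*(t + 4)*e^{3*t}/2, (t^2 + 5*t + 1)*e^{3*t}, t*(t + 3)*e^{3*t}], [t*(t + 2)*e^{3*t}/2, t*(t + 3)*e^{3*t}, (t^2 + t + 1)*e^{3*t}]]

A has Jordan form J = [[3, 1, 0], [0, 3, 1], [0, 0, 3]] with A = PJP^{-1}, so e^{tA} = P e^{tJ} P^{-1}.

For a Jordan block J_k(λ), e^{tJ_k(λ)} = e^{λt} · (I + tN + t^2 N^2/2! + ... + t^{k-1} N^{k-1}/(k-1)!) where N is the nilpotent superdiagonal part.

Assembling the blocks and conjugating back gives the entries of e^{tA} as shown above.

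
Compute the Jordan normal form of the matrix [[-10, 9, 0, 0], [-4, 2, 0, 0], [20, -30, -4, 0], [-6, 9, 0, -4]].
J = [[-4, 1, 0, 0], [0, -4, 0, 0], [0, 0, -4, 0], [0, 0, 0, -4]]

The characteristic polynomial is det(xI - A) = (x + 4)^4, so the eigenvalues are -4 (algebraic multiplicity 4).

For λ = -4: rank(A + 4I) = 1, rank((A + 4I)^2) = 0. The eigenspace has dimension 4 - 1 = 3, so there are 3 Jordan blocks; the rank sequence gives block sizes [2, 1, 1].

Assembling the blocks gives the Jordan form J above.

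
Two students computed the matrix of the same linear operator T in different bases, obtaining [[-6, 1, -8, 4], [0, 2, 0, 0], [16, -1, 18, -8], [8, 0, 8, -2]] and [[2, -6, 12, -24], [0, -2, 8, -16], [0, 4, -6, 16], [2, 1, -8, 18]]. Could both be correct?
Two matrices over a field are similar if and only if they have the same invariant factors.

Both A and B have characteristic polynomial (x - 6)(x - 2)^3 and minimal polynomial (x - 6)(x - 2)^2. Computing further, both have invariant factors x - 2, (x - 6)(x - 2)^2. Hence A and B are similar.

Yes.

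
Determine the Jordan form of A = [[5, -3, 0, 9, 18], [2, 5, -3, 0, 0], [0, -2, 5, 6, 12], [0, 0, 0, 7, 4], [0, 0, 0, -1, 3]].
The characteristic polynomial is det(xI - A) = (x - 5)^5, so the eigenvalues are 5 (algebraic multiplicity 5).

For λ = 5: rank(A - 5I) = 3, rank((A - 5I)^2) = 1, rank((A - 5I)^3) = 0. The eigenspace has dimension 5 - 3 = 2, so there are 2 Jordan blocks; the rank sequence gives block sizes [3, 2].

Assembling the blocks gives the Jordan form J above.

J = [[5, 1, 0, 0, 0], [0, 5, 1, 0, 0], [0, 0, 5, 0, 0], [0, 0, 0, 5, 1], [0, 0, 0, 0, 5]]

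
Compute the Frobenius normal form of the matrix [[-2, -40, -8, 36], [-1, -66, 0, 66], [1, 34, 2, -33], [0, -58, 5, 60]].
R = [[0, 0, 0, -36], [1, 0, 0, 36], [0, 1, 0, 3], [0, 0, 1, -6]]

The invariant factors of A (the non-unit diagonal entries of the Smith normal form of xI - A over ℚ[x]) are (x^2 + 3x - 6)^2, each dividing the next. The characteristic polynomial is their product, (x^2 + 3x - 6)^2.

The rational canonical form is the block-diagonal matrix of companion matrices C(f_i):
R = [[0, 0, 0, -36], [1, 0, 0, 36], [0, 1, 0, 3], [0, 0, 1, -6]].

Note the characteristic polynomial does not split into linear factors over ℚ, so A has no Jordan form over ℚ; the rational canonical form exists over any field.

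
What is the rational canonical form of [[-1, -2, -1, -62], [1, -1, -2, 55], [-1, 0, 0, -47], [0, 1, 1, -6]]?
The invariant factors of A (the non-unit diagonal entries of the Smith normal form of xI - A over ℚ[x]) are (x - 1)^2(x + 5)^2, each dividing the next. The characteristic polynomial is their product, (x - 1)^2(x + 5)^2.

The rational canonical form is the block-diagonal matrix of companion matrices C(f_i):
R = [[0, 0, 0, -25], [1, 0, 0, 40], [0, 1, 0, -6], [0, 0, 1, -8]].

R = [[0, 0, 0, -25], [1, 0, 0, 40], [0, 1, 0, -6], [0, 0, 1, -8]]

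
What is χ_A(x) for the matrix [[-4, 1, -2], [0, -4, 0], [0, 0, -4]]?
χ_A(x) = (x + 4)^3

xI - A = [[x + 4, -1, 2], [0, x + 4, 0], [0, 0, x + 4]].

Expanding det(xI - A) along the first row:
det(xI - A) = + (x + 4)·det([[x + 4, 0], [0, x + 4]]) - (-1)·det([[0, 0], [0, x + 4]]) + (2)·det([[0, x + 4], [0, 0]]).

Evaluating gives χ_A(x) = x^3 + 12x^2 + 48x + 64 = (x + 4)^3.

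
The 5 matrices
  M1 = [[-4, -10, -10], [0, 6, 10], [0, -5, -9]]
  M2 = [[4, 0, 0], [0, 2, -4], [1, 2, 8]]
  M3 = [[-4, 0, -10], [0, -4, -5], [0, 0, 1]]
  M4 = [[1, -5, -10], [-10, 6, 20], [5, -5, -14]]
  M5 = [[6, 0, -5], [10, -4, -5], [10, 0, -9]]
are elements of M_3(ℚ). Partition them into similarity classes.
Characteristic polynomials: χ_{M1} = (x - 1)(x + 4)^2, χ_{M2} = (x - 6)(x - 4)^2, χ_{M3} = (x - 1)(x + 4)^2, χ_{M4} = (x - 1)(x + 4)^2, χ_{M5} = (x - 1)(x + 4)^2.

{M1, M3, M4, M5}: invariant factors x + 4, (x - 1)(x + 4).

{M2}: invariant factors (x - 6)(x - 4)^2.

Matrices are similar if and only if their invariant-factor lists agree; the partition into similarity classes is {M1, M3, M4, M5}, {M2}.

2 classes: {M1, M3, M4, M5}, {M2}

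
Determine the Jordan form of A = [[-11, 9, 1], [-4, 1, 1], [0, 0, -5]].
J = [[-5, 1, 0], [0, -5, 1], [0, 0, -5]]

The characteristic polynomial is det(xI - A) = (x + 5)^3, so the eigenvalues are -5 (algebraic multiplicity 3).

For λ = -5: rank(A + 5I) = 2, rank((A + 5I)^2) = 1, rank((A + 5I)^3) = 0. The eigenspace has dimension 3 - 2 = 1, so there is 1 Jordan block; the rank sequence gives block sizes [3].

Assembling the blocks gives the Jordan form J above.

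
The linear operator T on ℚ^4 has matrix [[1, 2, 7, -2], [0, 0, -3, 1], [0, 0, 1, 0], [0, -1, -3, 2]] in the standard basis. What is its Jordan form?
J = [[1, 1, 0, 0], [0, 1, 0, 0], [0, 0, 1, 1], [0, 0, 0, 1]]

The characteristic polynomial is det(xI - A) = (x - 1)^4, so the eigenvalues are 1 (algebraic multiplicity 4).

For λ = 1: rank(A - I) = 2, rank((A - I)^2) = 0. The eigenspace has dimension 4 - 2 = 2, so there are 2 Jordan blocks; the rank sequence gives block sizes [2, 2].

Assembling the blocks gives the Jordan form J above.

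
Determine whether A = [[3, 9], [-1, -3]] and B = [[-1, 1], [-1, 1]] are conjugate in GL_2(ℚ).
Yes.

Two matrices over a field are similar if and only if they have the same invariant factors.

Both A and B have characteristic polynomial x^2 and minimal polynomial x^2. Computing further, both have invariant factors x^2. Hence A and B are similar.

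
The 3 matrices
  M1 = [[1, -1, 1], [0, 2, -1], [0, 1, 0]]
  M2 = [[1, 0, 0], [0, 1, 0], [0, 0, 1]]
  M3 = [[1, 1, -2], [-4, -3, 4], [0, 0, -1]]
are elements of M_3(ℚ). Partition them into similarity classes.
3 classes: {M1}, {M2}, {M3}

Characteristic polynomials: χ_{M1} = (x - 1)^3, χ_{M2} = (x - 1)^3, χ_{M3} = (x + 1)^3.

{M1}: invariant factors x - 1, (x - 1)^2.

{M2}: invariant factors x - 1, x - 1, x - 1.

{M3}: invariant factors x + 1, (x + 1)^2.

Matrices are similar if and only if their invariant-factor lists agree; the partition into similarity classes is {M1}, {M2}, {M3}.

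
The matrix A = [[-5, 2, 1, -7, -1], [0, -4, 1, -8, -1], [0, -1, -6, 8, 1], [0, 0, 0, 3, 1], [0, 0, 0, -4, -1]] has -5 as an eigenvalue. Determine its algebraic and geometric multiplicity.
algebraic multiplicity 3, geometric multiplicity 1

The characteristic polynomial is (x - 1)^2(x + 5)^3, so the factor x + 5 appears with exponent 3: the algebraic multiplicity is 3.

rank(A + 5I) = 4, so the eigenspace has dimension 5 - 4 = 1: the geometric multiplicity is 1.

Since 1 < 3, A is not diagonalizable.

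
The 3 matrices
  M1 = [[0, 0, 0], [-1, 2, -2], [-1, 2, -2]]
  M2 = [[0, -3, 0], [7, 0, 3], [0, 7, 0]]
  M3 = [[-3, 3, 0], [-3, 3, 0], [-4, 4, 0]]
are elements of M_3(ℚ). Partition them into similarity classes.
Characteristic polynomials: χ_{M1} = x^3, χ_{M2} = x^3, χ_{M3} = x^3.

{M1, M3}: invariant factors x, x^2.

{M2}: invariant factors x^3.

Matrices are similar if and only if their invariant-factor lists agree; the partition into similarity classes is {M1, M3}, {M2}.

2 classes: {M1, M3}, {M2}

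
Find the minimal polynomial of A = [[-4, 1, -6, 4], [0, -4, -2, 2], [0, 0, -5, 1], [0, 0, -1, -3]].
The characteristic polynomial factors as (x + 4)^4. The minimal polynomial is ∏(x - λ)^{k_λ} where k_λ is the size of the largest Jordan block at λ.

For λ = -4: rank(A + 4I) = 2, and the largest Jordan block has size 2 (the smallest k with rank((A + 4I)^k) = rank((A + 4I)^(k+1))).

So m_A(x) = (x + 4)^2.

m_A(x) = (x + 4)^2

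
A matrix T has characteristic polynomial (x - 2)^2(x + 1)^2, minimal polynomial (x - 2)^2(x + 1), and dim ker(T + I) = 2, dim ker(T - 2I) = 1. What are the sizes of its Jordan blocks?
λ = -1: algebraic multiplicity 2 (exponent in χ_T), largest block size 1 (exponent in m_T), 2 blocks (geometric multiplicity). These force block sizes [1, 1].
λ = 2: algebraic multiplicity 2 (exponent in χ_T), largest block size 2 (exponent in m_T), 1 block (geometric multiplicity). This forces block sizes [2].

Jordan blocks: (-1, 1), (-1, 1), (2, 2)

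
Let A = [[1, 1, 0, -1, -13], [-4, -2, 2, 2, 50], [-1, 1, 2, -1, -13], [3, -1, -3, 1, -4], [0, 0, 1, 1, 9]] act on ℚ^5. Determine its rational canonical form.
R = [[2, 0, 0, 0, 0], [0, 0, 0, 0, 24], [0, 1, 0, 0, -4], [0, 0, 1, 0, -18], [0, 0, 0, 1, 9]]

The invariant factors of A (the non-unit diagonal entries of the Smith normal form of xI - A over ℚ[x]) are x - 2, (x - 6)(x - 2)^2(x + 1), each dividing the next. The characteristic polynomial is their product, (x - 6)(x - 2)^3(x + 1).

The rational canonical form is the block-diagonal matrix of companion matrices C(f_i):
R = [[2, 0, 0, 0, 0], [0, 0, 0, 0, 24], [0, 1, 0, 0, -4], [0, 0, 1, 0, -18], [0, 0, 0, 1, 9]].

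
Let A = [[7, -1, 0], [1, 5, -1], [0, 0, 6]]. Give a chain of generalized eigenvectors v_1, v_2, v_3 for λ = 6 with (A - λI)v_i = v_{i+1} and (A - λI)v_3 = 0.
We seek v_1 ∈ ker((A - 6I)^3) \ ker((A - 6I)^2), then set v_{i+1} = (A - 6I) v_i.

One such chain is v_1 = [[3, 2, 1]]^T, v_2 = [[1, 0, 0]]^T, v_3 = [[1, 1, 0]]^T. Check: (A - 6I) v_3 = [[0, 0, 0]]^T = 0.

v_1 = [[3, 2, 1]]^T, v_2 = [[1, 0, 0]]^T, v_3 = [[1, 1, 0]]^T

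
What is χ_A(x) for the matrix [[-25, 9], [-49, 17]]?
χ_A(x) = (x + 4)^2

xI - A = [[x + 25, -9], [49, x - 17]].

Expanding det(xI - A) along the first row:
det(xI - A) = + (x + 25)·det([[x - 17]]) - (-9)·det([[49]]).

Evaluating gives χ_A(x) = x^2 + 8x + 16 = (x + 4)^2.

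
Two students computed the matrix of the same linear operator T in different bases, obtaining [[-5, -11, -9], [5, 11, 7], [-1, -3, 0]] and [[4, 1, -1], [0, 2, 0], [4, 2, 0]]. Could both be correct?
No.

Both have characteristic polynomial (x - 2)^3, but the minimal polynomial of A is (x - 2)^3 while the minimal polynomial of B is (x - 2)^2. The minimal polynomial is a similarity invariant, so A and B are not similar.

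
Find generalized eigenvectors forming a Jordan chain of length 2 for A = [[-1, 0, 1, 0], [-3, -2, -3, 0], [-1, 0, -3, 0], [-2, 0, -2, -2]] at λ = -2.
We seek v_1 ∈ ker((A + 2I)^2) \ ker(A + 2I), then set v_{i+1} = (A + 2I) v_i.

One such chain is v_1 = [[1, 0, 0, 0]]^T, v_2 = [[1, -3, -1, -2]]^T. Check: (A + 2I) v_2 = [[0, 0, 0, 0]]^T = 0.

v_1 = [[1, 0, 0, 0]]^T, v_2 = [[1, -3, -1, -2]]^T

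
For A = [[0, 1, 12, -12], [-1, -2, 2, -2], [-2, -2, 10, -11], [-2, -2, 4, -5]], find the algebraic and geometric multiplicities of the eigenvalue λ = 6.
The characteristic polynomial is (x - 6)(x + 1)^3, so the factor x - 6 appears with exponent 1: the algebraic multiplicity is 1.

rank(A - 6I) = 3, so the eigenspace has dimension 4 - 3 = 1: the geometric multiplicity is 1.

algebraic multiplicity 1, geometric multiplicity 1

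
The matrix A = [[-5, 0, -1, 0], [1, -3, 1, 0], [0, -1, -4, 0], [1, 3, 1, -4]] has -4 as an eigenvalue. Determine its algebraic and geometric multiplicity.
The characteristic polynomial is (x + 4)^4, so the factor x + 4 appears with exponent 4: the algebraic multiplicity is 4.

rank(A + 4I) = 2, so the eigenspace has dimension 4 - 2 = 2: the geometric multiplicity is 2.

Since 2 < 4, A is not diagonalizable.

algebraic multiplicity 4, geometric multiplicity 2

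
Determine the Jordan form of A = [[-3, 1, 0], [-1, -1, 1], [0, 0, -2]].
The characteristic polynomial is det(xI - A) = (x + 2)^3, so the eigenvalues are -2 (algebraic multiplicity 3).

For λ = -2: rank(A + 2I) = 2, rank((A + 2I)^2) = 1, rank((A + 2I)^3) = 0. The eigenspace has dimension 3 - 2 = 1, so there is 1 Jordan block; the rank sequence gives block sizes [3].

Assembling the blocks gives the Jordan form J above.

J = [[-2, 1, 0], [0, -2, 1], [0, 0, -2]]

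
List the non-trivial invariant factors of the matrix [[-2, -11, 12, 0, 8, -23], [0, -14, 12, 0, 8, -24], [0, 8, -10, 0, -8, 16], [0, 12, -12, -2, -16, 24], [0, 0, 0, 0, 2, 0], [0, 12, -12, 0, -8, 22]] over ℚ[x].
x + 2, (x - 2)(x + 2), (x - 2)(x + 2)^2

The Jordan structure of A has elementary divisors (x + 2)^2, (x + 2), (x + 2), (x - 2), (x - 2). Arranging the block sizes at each eigenvalue in decreasing order and taking row products gives the invariant factors.

Invariant factors (smallest first, each dividing the next): x + 2, (x - 2)(x + 2), (x - 2)(x + 2)^2.

Check: the last factor (x - 2)(x + 2)^2 is the minimal polynomial, and the product (x - 2)^2(x + 2)^4 is the characteristic polynomial.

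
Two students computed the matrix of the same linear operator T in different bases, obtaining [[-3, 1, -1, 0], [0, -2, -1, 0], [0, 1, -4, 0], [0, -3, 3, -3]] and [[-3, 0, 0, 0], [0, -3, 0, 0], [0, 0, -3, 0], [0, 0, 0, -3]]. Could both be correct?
Both have characteristic polynomial (x + 3)^4, but the minimal polynomial of A is (x + 3)^2 while the minimal polynomial of B is x + 3. The minimal polynomial is a similarity invariant, so A and B are not similar.

No.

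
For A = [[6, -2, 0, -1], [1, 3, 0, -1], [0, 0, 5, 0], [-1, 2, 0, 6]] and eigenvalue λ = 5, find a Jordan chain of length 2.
v_1 = [[-1, -2, 0, 2]]^T, v_2 = [[1, 1, 0, -1]]^T

We seek v_1 ∈ ker((A - 5I)^2) \ ker(A - 5I), then set v_{i+1} = (A - 5I) v_i.

One such chain is v_1 = [[-1, -2, 0, 2]]^T, v_2 = [[1, 1, 0, -1]]^T. Check: (A - 5I) v_2 = [[0, 0, 0, 0]]^T = 0.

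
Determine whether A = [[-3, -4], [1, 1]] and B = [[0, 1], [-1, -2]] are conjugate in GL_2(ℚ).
Two matrices over a field are similar if and only if they have the same invariant factors.

Both A and B have characteristic polynomial (x + 1)^2 and minimal polynomial (x + 1)^2. Computing further, both have invariant factors (x + 1)^2. Hence A and B are similar.

Yes.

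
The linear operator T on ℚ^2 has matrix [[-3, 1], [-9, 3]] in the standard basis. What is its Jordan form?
J = [[0, 1], [0, 0]]

The characteristic polynomial is det(xI - A) = x^2, so the eigenvalues are 0 (algebraic multiplicity 2).

For λ = 0: rank(A) = 1, rank(A^2) = 0. The eigenspace has dimension 2 - 1 = 1, so there is 1 Jordan block; the rank sequence gives block sizes [2].

Assembling the blocks gives the Jordan form J above.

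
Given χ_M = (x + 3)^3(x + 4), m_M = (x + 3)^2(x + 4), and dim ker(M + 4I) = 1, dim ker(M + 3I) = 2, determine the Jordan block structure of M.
λ = -4: algebraic multiplicity 1 (exponent in χ_M), largest block size 1 (exponent in m_M), 1 block (geometric multiplicity). This forces block sizes [1].
λ = -3: algebraic multiplicity 3 (exponent in χ_M), largest block size 2 (exponent in m_M), 2 blocks (geometric multiplicity). These force block sizes [2, 1].

Jordan blocks: (-4, 1), (-3, 2), (-3, 1)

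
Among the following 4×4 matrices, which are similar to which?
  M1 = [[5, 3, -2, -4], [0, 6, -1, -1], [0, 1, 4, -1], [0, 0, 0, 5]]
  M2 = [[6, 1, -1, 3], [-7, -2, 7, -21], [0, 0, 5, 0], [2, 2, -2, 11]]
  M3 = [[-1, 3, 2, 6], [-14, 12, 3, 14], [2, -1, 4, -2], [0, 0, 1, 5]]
2 classes: {M1, M3}, {M2}

Characteristic polynomials: χ_{M1} = (x - 5)^4, χ_{M2} = (x - 5)^4, χ_{M3} = (x - 5)^4.

{M1, M3}: invariant factors x - 5, (x - 5)^3.

{M2}: invariant factors x - 5, x - 5, (x - 5)^2.

Matrices are similar if and only if their invariant-factor lists agree; the partition into similarity classes is {M1, M3}, {M2}.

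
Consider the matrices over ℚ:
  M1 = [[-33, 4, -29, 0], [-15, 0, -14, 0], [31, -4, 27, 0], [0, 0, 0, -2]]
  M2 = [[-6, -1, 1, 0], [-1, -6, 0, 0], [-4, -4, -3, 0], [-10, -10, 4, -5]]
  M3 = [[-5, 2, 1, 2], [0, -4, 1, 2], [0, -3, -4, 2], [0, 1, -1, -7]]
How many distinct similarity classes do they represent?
Characteristic polynomials: χ_{M1} = (x + 2)^4, χ_{M2} = (x + 5)^4, χ_{M3} = (x + 5)^4.

{M1}: invariant factors x + 2, (x + 2)^3.

{M2, M3}: invariant factors x + 5, (x + 5)^3.

Matrices are similar if and only if their invariant-factor lists agree; the partition into similarity classes is {M1}, {M2, M3}.

2 classes: {M1}, {M2, M3}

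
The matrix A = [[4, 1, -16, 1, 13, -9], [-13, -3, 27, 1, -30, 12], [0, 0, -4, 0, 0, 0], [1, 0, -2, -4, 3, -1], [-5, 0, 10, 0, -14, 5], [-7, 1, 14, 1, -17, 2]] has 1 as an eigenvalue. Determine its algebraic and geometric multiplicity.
The characteristic polynomial is (x - 1)(x + 4)^5, so the factor x - 1 appears with exponent 1: the algebraic multiplicity is 1.

rank(A - I) = 5, so the eigenspace has dimension 6 - 5 = 1: the geometric multiplicity is 1.

algebraic multiplicity 1, geometric multiplicity 1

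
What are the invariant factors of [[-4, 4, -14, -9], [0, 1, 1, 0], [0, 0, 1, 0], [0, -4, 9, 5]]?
(x - 5)(x - 1)^2(x + 4)

The Jordan structure of A has elementary divisors (x + 4), (x - 1)^2, (x - 5). Arranging the block sizes at each eigenvalue in decreasing order and taking row products gives the invariant factors.

Invariant factors (smallest first, each dividing the next): (x - 5)(x - 1)^2(x + 4).

Check: the last factor (x - 5)(x - 1)^2(x + 4) is the minimal polynomial, and the product (x - 5)(x - 1)^2(x + 4) is the characteristic polynomial.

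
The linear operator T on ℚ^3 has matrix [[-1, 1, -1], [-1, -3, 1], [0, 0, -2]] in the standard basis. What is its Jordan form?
J = [[-2, 1, 0], [0, -2, 0], [0, 0, -2]]

The characteristic polynomial is det(xI - A) = (x + 2)^3, so the eigenvalues are -2 (algebraic multiplicity 3).

For λ = -2: rank(A + 2I) = 1, rank((A + 2I)^2) = 0. The eigenspace has dimension 3 - 1 = 2, so there are 2 Jordan blocks; the rank sequence gives block sizes [2, 1].

Assembling the blocks gives the Jordan form J above.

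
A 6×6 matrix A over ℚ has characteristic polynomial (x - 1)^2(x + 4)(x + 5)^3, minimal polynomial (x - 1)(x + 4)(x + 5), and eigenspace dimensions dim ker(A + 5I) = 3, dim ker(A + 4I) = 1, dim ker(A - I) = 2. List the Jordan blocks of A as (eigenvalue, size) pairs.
λ = -5: algebraic multiplicity 3 (exponent in χ_A), largest block size 1 (exponent in m_A), 3 blocks (geometric multiplicity). These force block sizes [1, 1, 1].
λ = -4: algebraic multiplicity 1 (exponent in χ_A), largest block size 1 (exponent in m_A), 1 block (geometric multiplicity). This forces block sizes [1].
λ = 1: algebraic multiplicity 2 (exponent in χ_A), largest block size 1 (exponent in m_A), 2 blocks (geometric multiplicity). These force block sizes [1, 1].

Jordan blocks: (-5, 1), (-5, 1), (-5, 1), (-4, 1), (1, 1), (1, 1)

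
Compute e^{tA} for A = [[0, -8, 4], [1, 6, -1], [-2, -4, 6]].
A has Jordan form J = [[4, 1, 0], [0, 4, 0], [0, 0, 4]] with A = PJP^{-1}, so e^{tA} = P e^{tJ} P^{-1}.

For a Jordan block J_k(λ), e^{tJ_k(λ)} = e^{λt} · (I + tN + t^2 N^2/2! + ... + t^{k-1} N^{k-1}/(k-1)!) where N is the nilpotent superdiagonal part.

Assembling the blocks and conjugating back gives the entries of e^{tA} as shown above.

e^{tA} = [[(1 - 4*t)*e^{4*t}, -8*t*e^{4*t}, 4*t*e^{4*t}], [t*e^{4*t}, (2*t + 1)*e^{4*t}, -t*e^{4*t}], [-2*t*e^{4*t}, -4*t*e^{4*t}, (2*t + 1)*e^{4*t}]]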